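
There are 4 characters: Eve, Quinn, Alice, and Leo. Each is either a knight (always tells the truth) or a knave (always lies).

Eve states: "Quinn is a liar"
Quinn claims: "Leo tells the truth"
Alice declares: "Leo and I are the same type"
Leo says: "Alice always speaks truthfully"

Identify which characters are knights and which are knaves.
Eve is a knave.
Quinn is a knight.
Alice is a knight.
Leo is a knight.

Verification:
- Eve (knave) says "Quinn is a liar" - this is FALSE (a lie) because Quinn is a knight.
- Quinn (knight) says "Leo tells the truth" - this is TRUE because Leo is a knight.
- Alice (knight) says "Leo and I are the same type" - this is TRUE because Alice is a knight and Leo is a knight.
- Leo (knight) says "Alice always speaks truthfully" - this is TRUE because Alice is a knight.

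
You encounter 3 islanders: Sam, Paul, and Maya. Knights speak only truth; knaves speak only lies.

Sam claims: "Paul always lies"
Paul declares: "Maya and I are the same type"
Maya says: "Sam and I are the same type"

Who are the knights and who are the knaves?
Sam is a knight.
Paul is a knave.
Maya is a knight.

Verification:
- Sam (knight) says "Paul always lies" - this is TRUE because Paul is a knave.
- Paul (knave) says "Maya and I are the same type" - this is FALSE (a lie) because Paul is a knave and Maya is a knight.
- Maya (knight) says "Sam and I are the same type" - this is TRUE because Maya is a knight and Sam is a knight.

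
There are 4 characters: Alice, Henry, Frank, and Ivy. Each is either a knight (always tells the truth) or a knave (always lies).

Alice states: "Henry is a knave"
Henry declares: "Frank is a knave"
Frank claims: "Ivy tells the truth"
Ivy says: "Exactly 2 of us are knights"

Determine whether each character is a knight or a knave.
Alice is a knave.
Henry is a knight.
Frank is a knave.
Ivy is a knave.

Verification:
- Alice (knave) says "Henry is a knave" - this is FALSE (a lie) because Henry is a knight.
- Henry (knight) says "Frank is a knave" - this is TRUE because Frank is a knave.
- Frank (knave) says "Ivy tells the truth" - this is FALSE (a lie) because Ivy is a knave.
- Ivy (knave) says "Exactly 2 of us are knights" - this is FALSE (a lie) because there are 1 knights.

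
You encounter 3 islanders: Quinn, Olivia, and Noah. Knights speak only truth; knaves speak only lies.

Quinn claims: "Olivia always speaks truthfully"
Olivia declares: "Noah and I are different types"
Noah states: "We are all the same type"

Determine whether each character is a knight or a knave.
Quinn is a knight.
Olivia is a knight.
Noah is a knave.

Verification:
- Quinn (knight) says "Olivia always speaks truthfully" - this is TRUE because Olivia is a knight.
- Olivia (knight) says "Noah and I are different types" - this is TRUE because Olivia is a knight and Noah is a knave.
- Noah (knave) says "We are all the same type" - this is FALSE (a lie) because Quinn and Olivia are knights and Noah is a knave.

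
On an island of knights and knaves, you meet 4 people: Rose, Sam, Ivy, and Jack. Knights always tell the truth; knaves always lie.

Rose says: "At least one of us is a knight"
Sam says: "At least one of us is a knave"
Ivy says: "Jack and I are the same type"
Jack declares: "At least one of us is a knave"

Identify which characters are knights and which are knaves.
Rose is a knight.
Sam is a knight.
Ivy is a knave.
Jack is a knight.

Verification:
- Rose (knight) says "At least one of us is a knight" - this is TRUE because Rose, Sam, and Jack are knights.
- Sam (knight) says "At least one of us is a knave" - this is TRUE because Ivy is a knave.
- Ivy (knave) says "Jack and I are the same type" - this is FALSE (a lie) because Ivy is a knave and Jack is a knight.
- Jack (knight) says "At least one of us is a knave" - this is TRUE because Ivy is a knave.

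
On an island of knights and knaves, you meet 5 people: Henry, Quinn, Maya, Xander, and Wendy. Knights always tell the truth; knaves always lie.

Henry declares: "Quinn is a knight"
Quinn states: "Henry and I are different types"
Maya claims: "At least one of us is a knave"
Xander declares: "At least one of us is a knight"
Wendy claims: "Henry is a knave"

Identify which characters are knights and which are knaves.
Henry is a knave.
Quinn is a knave.
Maya is a knight.
Xander is a knight.
Wendy is a knight.

Verification:
- Henry (knave) says "Quinn is a knight" - this is FALSE (a lie) because Quinn is a knave.
- Quinn (knave) says "Henry and I are different types" - this is FALSE (a lie) because Quinn is a knave and Henry is a knave.
- Maya (knight) says "At least one of us is a knave" - this is TRUE because Henry and Quinn are knaves.
- Xander (knight) says "At least one of us is a knight" - this is TRUE because Maya, Xander, and Wendy are knights.
- Wendy (knight) says "Henry is a knave" - this is TRUE because Henry is a knave.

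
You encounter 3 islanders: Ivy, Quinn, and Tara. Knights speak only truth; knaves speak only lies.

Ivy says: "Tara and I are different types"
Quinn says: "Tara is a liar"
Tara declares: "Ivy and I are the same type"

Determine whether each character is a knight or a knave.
Ivy is a knight.
Quinn is a knight.
Tara is a knave.

Verification:
- Ivy (knight) says "Tara and I are different types" - this is TRUE because Ivy is a knight and Tara is a knave.
- Quinn (knight) says "Tara is a liar" - this is TRUE because Tara is a knave.
- Tara (knave) says "Ivy and I are the same type" - this is FALSE (a lie) because Tara is a knave and Ivy is a knight.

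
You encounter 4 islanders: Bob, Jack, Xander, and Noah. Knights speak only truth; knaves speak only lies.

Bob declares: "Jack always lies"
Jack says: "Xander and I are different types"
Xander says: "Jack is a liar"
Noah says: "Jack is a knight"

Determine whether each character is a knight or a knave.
Bob is a knave.
Jack is a knight.
Xander is a knave.
Noah is a knight.

Verification:
- Bob (knave) says "Jack always lies" - this is FALSE (a lie) because Jack is a knight.
- Jack (knight) says "Xander and I are different types" - this is TRUE because Jack is a knight and Xander is a knave.
- Xander (knave) says "Jack is a liar" - this is FALSE (a lie) because Jack is a knight.
- Noah (knight) says "Jack is a knight" - this is TRUE because Jack is a knight.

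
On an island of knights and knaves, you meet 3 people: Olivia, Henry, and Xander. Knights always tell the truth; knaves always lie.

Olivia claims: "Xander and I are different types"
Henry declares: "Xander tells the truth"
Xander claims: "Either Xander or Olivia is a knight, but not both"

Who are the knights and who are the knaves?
Olivia is a knave.
Henry is a knave.
Xander is a knave.

Verification:
- Olivia (knave) says "Xander and I are different types" - this is FALSE (a lie) because Olivia is a knave and Xander is a knave.
- Henry (knave) says "Xander tells the truth" - this is FALSE (a lie) because Xander is a knave.
- Xander (knave) says "Either Xander or Olivia is a knight, but not both" - this is FALSE (a lie) because Xander is a knave and Olivia is a knave.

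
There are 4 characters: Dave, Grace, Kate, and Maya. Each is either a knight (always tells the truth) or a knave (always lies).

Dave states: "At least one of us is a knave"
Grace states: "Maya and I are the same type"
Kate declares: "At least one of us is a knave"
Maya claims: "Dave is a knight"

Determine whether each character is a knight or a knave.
Dave is a knight.
Grace is a knave.
Kate is a knight.
Maya is a knight.

Verification:
- Dave (knight) says "At least one of us is a knave" - this is TRUE because Grace is a knave.
- Grace (knave) says "Maya and I are the same type" - this is FALSE (a lie) because Grace is a knave and Maya is a knight.
- Kate (knight) says "At least one of us is a knave" - this is TRUE because Grace is a knave.
- Maya (knight) says "Dave is a knight" - this is TRUE because Dave is a knight.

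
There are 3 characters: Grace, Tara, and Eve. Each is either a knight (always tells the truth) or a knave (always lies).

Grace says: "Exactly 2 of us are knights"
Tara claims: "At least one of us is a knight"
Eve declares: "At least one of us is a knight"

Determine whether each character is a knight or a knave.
Grace is a knave.
Tara is a knave.
Eve is a knave.

Verification:
- Grace (knave) says "Exactly 2 of us are knights" - this is FALSE (a lie) because there are 0 knights.
- Tara (knave) says "At least one of us is a knight" - this is FALSE (a lie) because no one is a knight.
- Eve (knave) says "At least one of us is a knight" - this is FALSE (a lie) because no one is a knight.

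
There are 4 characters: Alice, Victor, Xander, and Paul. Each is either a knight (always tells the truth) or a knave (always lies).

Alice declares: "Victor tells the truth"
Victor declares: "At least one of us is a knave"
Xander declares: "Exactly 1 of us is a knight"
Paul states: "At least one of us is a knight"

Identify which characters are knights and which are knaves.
Alice is a knight.
Victor is a knight.
Xander is a knave.
Paul is a knight.

Verification:
- Alice (knight) says "Victor tells the truth" - this is TRUE because Victor is a knight.
- Victor (knight) says "At least one of us is a knave" - this is TRUE because Xander is a knave.
- Xander (knave) says "Exactly 1 of us is a knight" - this is FALSE (a lie) because there are 3 knights.
- Paul (knight) says "At least one of us is a knight" - this is TRUE because Alice, Victor, and Paul are knights.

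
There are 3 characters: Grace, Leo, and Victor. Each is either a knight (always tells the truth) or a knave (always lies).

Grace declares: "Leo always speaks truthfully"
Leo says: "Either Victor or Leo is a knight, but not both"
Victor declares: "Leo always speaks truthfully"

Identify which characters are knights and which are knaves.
Grace is a knave.
Leo is a knave.
Victor is a knave.

Verification:
- Grace (knave) says "Leo always speaks truthfully" - this is FALSE (a lie) because Leo is a knave.
- Leo (knave) says "Either Victor or Leo is a knight, but not both" - this is FALSE (a lie) because Victor is a knave and Leo is a knave.
- Victor (knave) says "Leo always speaks truthfully" - this is FALSE (a lie) because Leo is a knave.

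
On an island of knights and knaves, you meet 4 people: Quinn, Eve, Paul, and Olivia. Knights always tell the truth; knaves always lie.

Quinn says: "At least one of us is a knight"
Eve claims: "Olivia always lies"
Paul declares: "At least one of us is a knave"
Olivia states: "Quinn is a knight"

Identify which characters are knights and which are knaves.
Quinn is a knight.
Eve is a knave.
Paul is a knight.
Olivia is a knight.

Verification:
- Quinn (knight) says "At least one of us is a knight" - this is TRUE because Quinn, Paul, and Olivia are knights.
- Eve (knave) says "Olivia always lies" - this is FALSE (a lie) because Olivia is a knight.
- Paul (knight) says "At least one of us is a knave" - this is TRUE because Eve is a knave.
- Olivia (knight) says "Quinn is a knight" - this is TRUE because Quinn is a knight.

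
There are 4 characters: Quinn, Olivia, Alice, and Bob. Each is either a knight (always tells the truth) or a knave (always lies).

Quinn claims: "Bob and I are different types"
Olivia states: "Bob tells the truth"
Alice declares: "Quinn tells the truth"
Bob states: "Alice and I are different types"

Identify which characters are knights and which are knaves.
Quinn is a knave.
Olivia is a knave.
Alice is a knave.
Bob is a knave.

Verification:
- Quinn (knave) says "Bob and I are different types" - this is FALSE (a lie) because Quinn is a knave and Bob is a knave.
- Olivia (knave) says "Bob tells the truth" - this is FALSE (a lie) because Bob is a knave.
- Alice (knave) says "Quinn tells the truth" - this is FALSE (a lie) because Quinn is a knave.
- Bob (knave) says "Alice and I are different types" - this is FALSE (a lie) because Bob is a knave and Alice is a knave.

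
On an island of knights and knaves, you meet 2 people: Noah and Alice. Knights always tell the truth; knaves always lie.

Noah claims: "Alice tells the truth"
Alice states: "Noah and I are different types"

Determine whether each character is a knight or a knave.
Noah is a knave.
Alice is a knave.

Verification:
- Noah (knave) says "Alice tells the truth" - this is FALSE (a lie) because Alice is a knave.
- Alice (knave) says "Noah and I are different types" - this is FALSE (a lie) because Alice is a knave and Noah is a knave.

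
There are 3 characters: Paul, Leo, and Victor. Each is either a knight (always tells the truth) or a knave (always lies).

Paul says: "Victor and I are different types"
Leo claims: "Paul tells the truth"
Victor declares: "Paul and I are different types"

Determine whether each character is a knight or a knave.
Paul is a knave.
Leo is a knave.
Victor is a knave.

Verification:
- Paul (knave) says "Victor and I are different types" - this is FALSE (a lie) because Paul is a knave and Victor is a knave.
- Leo (knave) says "Paul tells the truth" - this is FALSE (a lie) because Paul is a knave.
- Victor (knave) says "Paul and I are different types" - this is FALSE (a lie) because Victor is a knave and Paul is a knave.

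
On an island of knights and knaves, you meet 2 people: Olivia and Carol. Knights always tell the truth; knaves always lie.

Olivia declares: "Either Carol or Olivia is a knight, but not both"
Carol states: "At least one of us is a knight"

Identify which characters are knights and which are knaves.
Olivia is a knave.
Carol is a knave.

Verification:
- Olivia (knave) says "Either Carol or Olivia is a knight, but not both" - this is FALSE (a lie) because Carol is a knave and Olivia is a knave.
- Carol (knave) says "At least one of us is a knight" - this is FALSE (a lie) because no one is a knight.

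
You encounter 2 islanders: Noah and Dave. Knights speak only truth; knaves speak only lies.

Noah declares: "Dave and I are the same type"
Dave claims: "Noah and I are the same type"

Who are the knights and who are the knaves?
Noah is a knight.
Dave is a knight.

Verification:
- Noah (knight) says "Dave and I are the same type" - this is TRUE because Noah is a knight and Dave is a knight.
- Dave (knight) says "Noah and I are the same type" - this is TRUE because Dave is a knight and Noah is a knight.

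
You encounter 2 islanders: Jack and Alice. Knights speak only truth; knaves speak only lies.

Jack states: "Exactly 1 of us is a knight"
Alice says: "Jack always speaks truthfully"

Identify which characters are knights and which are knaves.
Jack is a knave.
Alice is a knave.

Verification:
- Jack (knave) says "Exactly 1 of us is a knight" - this is FALSE (a lie) because there are 0 knights.
- Alice (knave) says "Jack always speaks truthfully" - this is FALSE (a lie) because Jack is a knave.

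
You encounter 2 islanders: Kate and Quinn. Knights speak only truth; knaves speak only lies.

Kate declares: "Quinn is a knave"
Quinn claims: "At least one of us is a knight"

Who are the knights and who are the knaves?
Kate is a knave.
Quinn is a knight.

Verification:
- Kate (knave) says "Quinn is a knave" - this is FALSE (a lie) because Quinn is a knight.
- Quinn (knight) says "At least one of us is a knight" - this is TRUE because Quinn is a knight.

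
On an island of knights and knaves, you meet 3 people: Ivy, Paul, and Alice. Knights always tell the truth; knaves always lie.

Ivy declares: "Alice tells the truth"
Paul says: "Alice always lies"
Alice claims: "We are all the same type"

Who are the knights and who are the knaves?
Ivy is a knave.
Paul is a knight.
Alice is a knave.

Verification:
- Ivy (knave) says "Alice tells the truth" - this is FALSE (a lie) because Alice is a knave.
- Paul (knight) says "Alice always lies" - this is TRUE because Alice is a knave.
- Alice (knave) says "We are all the same type" - this is FALSE (a lie) because Paul is a knight and Ivy and Alice are knaves.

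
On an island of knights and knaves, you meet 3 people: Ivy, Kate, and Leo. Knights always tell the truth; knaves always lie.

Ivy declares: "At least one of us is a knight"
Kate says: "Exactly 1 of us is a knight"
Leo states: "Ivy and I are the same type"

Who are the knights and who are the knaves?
Ivy is a knight.
Kate is a knave.
Leo is a knight.

Verification:
- Ivy (knight) says "At least one of us is a knight" - this is TRUE because Ivy and Leo are knights.
- Kate (knave) says "Exactly 1 of us is a knight" - this is FALSE (a lie) because there are 2 knights.
- Leo (knight) says "Ivy and I are the same type" - this is TRUE because Leo is a knight and Ivy is a knight.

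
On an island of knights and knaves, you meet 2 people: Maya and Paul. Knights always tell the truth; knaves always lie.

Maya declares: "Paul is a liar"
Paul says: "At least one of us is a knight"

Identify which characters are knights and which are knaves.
Maya is a knave.
Paul is a knight.

Verification:
- Maya (knave) says "Paul is a liar" - this is FALSE (a lie) because Paul is a knight.
- Paul (knight) says "At least one of us is a knight" - this is TRUE because Paul is a knight.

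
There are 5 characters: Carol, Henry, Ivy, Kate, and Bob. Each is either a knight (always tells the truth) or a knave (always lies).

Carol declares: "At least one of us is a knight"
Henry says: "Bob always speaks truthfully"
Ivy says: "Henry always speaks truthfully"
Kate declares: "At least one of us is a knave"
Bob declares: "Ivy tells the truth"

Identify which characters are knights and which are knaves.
Carol is a knight.
Henry is a knave.
Ivy is a knave.
Kate is a knight.
Bob is a knave.

Verification:
- Carol (knight) says "At least one of us is a knight" - this is TRUE because Carol and Kate are knights.
- Henry (knave) says "Bob always speaks truthfully" - this is FALSE (a lie) because Bob is a knave.
- Ivy (knave) says "Henry always speaks truthfully" - this is FALSE (a lie) because Henry is a knave.
- Kate (knight) says "At least one of us is a knave" - this is TRUE because Henry, Ivy, and Bob are knaves.
- Bob (knave) says "Ivy tells the truth" - this is FALSE (a lie) because Ivy is a knave.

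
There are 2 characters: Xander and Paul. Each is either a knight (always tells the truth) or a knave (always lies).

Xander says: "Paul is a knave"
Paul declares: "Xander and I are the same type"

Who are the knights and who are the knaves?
Xander is a knight.
Paul is a knave.

Verification:
- Xander (knight) says "Paul is a knave" - this is TRUE because Paul is a knave.
- Paul (knave) says "Xander and I are the same type" - this is FALSE (a lie) because Paul is a knave and Xander is a knight.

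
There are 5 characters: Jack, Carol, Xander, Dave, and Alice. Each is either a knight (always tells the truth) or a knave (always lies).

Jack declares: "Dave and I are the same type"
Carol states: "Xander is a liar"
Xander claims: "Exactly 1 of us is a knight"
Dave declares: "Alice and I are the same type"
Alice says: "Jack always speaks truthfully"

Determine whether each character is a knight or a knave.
Jack is a knight.
Carol is a knight.
Xander is a knave.
Dave is a knight.
Alice is a knight.

Verification:
- Jack (knight) says "Dave and I are the same type" - this is TRUE because Jack is a knight and Dave is a knight.
- Carol (knight) says "Xander is a liar" - this is TRUE because Xander is a knave.
- Xander (knave) says "Exactly 1 of us is a knight" - this is FALSE (a lie) because there are 4 knights.
- Dave (knight) says "Alice and I are the same type" - this is TRUE because Dave is a knight and Alice is a knight.
- Alice (knight) says "Jack always speaks truthfully" - this is TRUE because Jack is a knight.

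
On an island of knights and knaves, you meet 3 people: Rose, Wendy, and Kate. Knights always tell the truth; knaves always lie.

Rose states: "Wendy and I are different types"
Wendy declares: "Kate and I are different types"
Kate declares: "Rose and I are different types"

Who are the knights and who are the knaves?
Rose is a knave.
Wendy is a knave.
Kate is a knave.

Verification:
- Rose (knave) says "Wendy and I are different types" - this is FALSE (a lie) because Rose is a knave and Wendy is a knave.
- Wendy (knave) says "Kate and I are different types" - this is FALSE (a lie) because Wendy is a knave and Kate is a knave.
- Kate (knave) says "Rose and I are different types" - this is FALSE (a lie) because Kate is a knave and Rose is a knave.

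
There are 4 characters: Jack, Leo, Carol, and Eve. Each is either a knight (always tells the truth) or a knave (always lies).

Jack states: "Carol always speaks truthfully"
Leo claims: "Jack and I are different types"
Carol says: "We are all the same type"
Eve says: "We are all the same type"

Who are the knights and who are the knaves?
Jack is a knave.
Leo is a knight.
Carol is a knave.
Eve is a knave.

Verification:
- Jack (knave) says "Carol always speaks truthfully" - this is FALSE (a lie) because Carol is a knave.
- Leo (knight) says "Jack and I are different types" - this is TRUE because Leo is a knight and Jack is a knave.
- Carol (knave) says "We are all the same type" - this is FALSE (a lie) because Leo is a knight and Jack, Carol, and Eve are knaves.
- Eve (knave) says "We are all the same type" - this is FALSE (a lie) because Leo is a knight and Jack, Carol, and Eve are knaves.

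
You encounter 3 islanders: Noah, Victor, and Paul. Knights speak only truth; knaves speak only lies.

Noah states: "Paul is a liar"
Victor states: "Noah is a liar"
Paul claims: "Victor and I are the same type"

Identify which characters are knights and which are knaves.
Noah is a knave.
Victor is a knight.
Paul is a knight.

Verification:
- Noah (knave) says "Paul is a liar" - this is FALSE (a lie) because Paul is a knight.
- Victor (knight) says "Noah is a liar" - this is TRUE because Noah is a knave.
- Paul (knight) says "Victor and I are the same type" - this is TRUE because Paul is a knight and Victor is a knight.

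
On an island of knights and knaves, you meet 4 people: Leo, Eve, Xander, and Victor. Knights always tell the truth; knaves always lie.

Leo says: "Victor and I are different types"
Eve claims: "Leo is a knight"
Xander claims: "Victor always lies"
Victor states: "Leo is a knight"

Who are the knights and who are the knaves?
Leo is a knave.
Eve is a knave.
Xander is a knight.
Victor is a knave.

Verification:
- Leo (knave) says "Victor and I are different types" - this is FALSE (a lie) because Leo is a knave and Victor is a knave.
- Eve (knave) says "Leo is a knight" - this is FALSE (a lie) because Leo is a knave.
- Xander (knight) says "Victor always lies" - this is TRUE because Victor is a knave.
- Victor (knave) says "Leo is a knight" - this is FALSE (a lie) because Leo is a knave.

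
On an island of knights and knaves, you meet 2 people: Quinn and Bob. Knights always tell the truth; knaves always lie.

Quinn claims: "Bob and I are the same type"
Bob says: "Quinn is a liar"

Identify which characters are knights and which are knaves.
Quinn is a knave.
Bob is a knight.

Verification:
- Quinn (knave) says "Bob and I are the same type" - this is FALSE (a lie) because Quinn is a knave and Bob is a knight.
- Bob (knight) says "Quinn is a liar" - this is TRUE because Quinn is a knave.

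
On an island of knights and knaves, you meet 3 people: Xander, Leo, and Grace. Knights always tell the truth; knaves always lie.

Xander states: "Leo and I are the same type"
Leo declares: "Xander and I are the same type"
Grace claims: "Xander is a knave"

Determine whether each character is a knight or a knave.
Xander is a knight.
Leo is a knight.
Grace is a knave.

Verification:
- Xander (knight) says "Leo and I are the same type" - this is TRUE because Xander is a knight and Leo is a knight.
- Leo (knight) says "Xander and I are the same type" - this is TRUE because Leo is a knight and Xander is a knight.
- Grace (knave) says "Xander is a knave" - this is FALSE (a lie) because Xander is a knight.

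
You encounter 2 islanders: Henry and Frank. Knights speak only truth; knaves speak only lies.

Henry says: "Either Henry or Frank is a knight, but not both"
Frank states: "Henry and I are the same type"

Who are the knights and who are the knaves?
Henry is a knight.
Frank is a knave.

Verification:
- Henry (knight) says "Either Henry or Frank is a knight, but not both" - this is TRUE because Henry is a knight and Frank is a knave.
- Frank (knave) says "Henry and I are the same type" - this is FALSE (a lie) because Frank is a knave and Henry is a knight.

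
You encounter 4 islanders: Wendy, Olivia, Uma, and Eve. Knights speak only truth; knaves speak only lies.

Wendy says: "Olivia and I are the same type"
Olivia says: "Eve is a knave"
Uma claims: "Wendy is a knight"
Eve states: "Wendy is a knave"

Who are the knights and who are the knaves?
Wendy is a knight.
Olivia is a knight.
Uma is a knight.
Eve is a knave.

Verification:
- Wendy (knight) says "Olivia and I are the same type" - this is TRUE because Wendy is a knight and Olivia is a knight.
- Olivia (knight) says "Eve is a knave" - this is TRUE because Eve is a knave.
- Uma (knight) says "Wendy is a knight" - this is TRUE because Wendy is a knight.
- Eve (knave) says "Wendy is a knave" - this is FALSE (a lie) because Wendy is a knight.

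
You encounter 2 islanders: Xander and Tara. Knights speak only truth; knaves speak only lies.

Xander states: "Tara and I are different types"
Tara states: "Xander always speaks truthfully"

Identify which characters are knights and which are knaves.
Xander is a knave.
Tara is a knave.

Verification:
- Xander (knave) says "Tara and I are different types" - this is FALSE (a lie) because Xander is a knave and Tara is a knave.
- Tara (knave) says "Xander always speaks truthfully" - this is FALSE (a lie) because Xander is a knave.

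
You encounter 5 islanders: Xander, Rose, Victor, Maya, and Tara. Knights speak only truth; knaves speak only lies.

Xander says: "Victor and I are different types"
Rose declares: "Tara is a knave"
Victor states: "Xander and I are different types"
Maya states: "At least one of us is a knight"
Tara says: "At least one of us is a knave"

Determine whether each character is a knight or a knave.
Xander is a knave.
Rose is a knave.
Victor is a knave.
Maya is a knight.
Tara is a knight.

Verification:
- Xander (knave) says "Victor and I are different types" - this is FALSE (a lie) because Xander is a knave and Victor is a knave.
- Rose (knave) says "Tara is a knave" - this is FALSE (a lie) because Tara is a knight.
- Victor (knave) says "Xander and I are different types" - this is FALSE (a lie) because Victor is a knave and Xander is a knave.
- Maya (knight) says "At least one of us is a knight" - this is TRUE because Maya and Tara are knights.
- Tara (knight) says "At least one of us is a knave" - this is TRUE because Xander, Rose, and Victor are knaves.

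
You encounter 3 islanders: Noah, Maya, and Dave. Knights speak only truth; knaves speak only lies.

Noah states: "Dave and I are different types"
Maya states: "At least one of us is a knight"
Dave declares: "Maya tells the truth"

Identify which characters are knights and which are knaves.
Noah is a knave.
Maya is a knave.
Dave is a knave.

Verification:
- Noah (knave) says "Dave and I are different types" - this is FALSE (a lie) because Noah is a knave and Dave is a knave.
- Maya (knave) says "At least one of us is a knight" - this is FALSE (a lie) because no one is a knight.
- Dave (knave) says "Maya tells the truth" - this is FALSE (a lie) because Maya is a knave.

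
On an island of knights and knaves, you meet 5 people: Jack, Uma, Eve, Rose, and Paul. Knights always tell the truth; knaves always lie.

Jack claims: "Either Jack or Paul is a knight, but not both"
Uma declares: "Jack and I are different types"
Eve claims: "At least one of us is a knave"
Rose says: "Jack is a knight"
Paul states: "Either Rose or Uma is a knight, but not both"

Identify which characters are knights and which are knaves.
Jack is a knave.
Uma is a knave.
Eve is a knight.
Rose is a knave.
Paul is a knave.

Verification:
- Jack (knave) says "Either Jack or Paul is a knight, but not both" - this is FALSE (a lie) because Jack is a knave and Paul is a knave.
- Uma (knave) says "Jack and I are different types" - this is FALSE (a lie) because Uma is a knave and Jack is a knave.
- Eve (knight) says "At least one of us is a knave" - this is TRUE because Jack, Uma, Rose, and Paul are knaves.
- Rose (knave) says "Jack is a knight" - this is FALSE (a lie) because Jack is a knave.
- Paul (knave) says "Either Rose or Uma is a knight, but not both" - this is FALSE (a lie) because Rose is a knave and Uma is a knave.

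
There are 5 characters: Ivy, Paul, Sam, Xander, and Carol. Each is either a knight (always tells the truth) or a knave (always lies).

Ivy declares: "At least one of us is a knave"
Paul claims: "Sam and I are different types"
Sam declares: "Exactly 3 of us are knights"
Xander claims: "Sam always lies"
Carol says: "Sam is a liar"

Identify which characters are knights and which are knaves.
Ivy is a knight.
Paul is a knight.
Sam is a knave.
Xander is a knight.
Carol is a knight.

Verification:
- Ivy (knight) says "At least one of us is a knave" - this is TRUE because Sam is a knave.
- Paul (knight) says "Sam and I are different types" - this is TRUE because Paul is a knight and Sam is a knave.
- Sam (knave) says "Exactly 3 of us are knights" - this is FALSE (a lie) because there are 4 knights.
- Xander (knight) says "Sam always lies" - this is TRUE because Sam is a knave.
- Carol (knight) says "Sam is a liar" - this is TRUE because Sam is a knave.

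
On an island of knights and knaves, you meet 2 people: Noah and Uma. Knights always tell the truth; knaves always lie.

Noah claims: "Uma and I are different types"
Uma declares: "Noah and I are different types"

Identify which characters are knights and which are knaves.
Noah is a knave.
Uma is a knave.

Verification:
- Noah (knave) says "Uma and I are different types" - this is FALSE (a lie) because Noah is a knave and Uma is a knave.
- Uma (knave) says "Noah and I are different types" - this is FALSE (a lie) because Uma is a knave and Noah is a knave.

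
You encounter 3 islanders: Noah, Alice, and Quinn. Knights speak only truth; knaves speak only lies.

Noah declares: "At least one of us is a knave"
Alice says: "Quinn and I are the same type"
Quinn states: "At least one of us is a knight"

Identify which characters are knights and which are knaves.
Noah is a knight.
Alice is a knave.
Quinn is a knight.

Verification:
- Noah (knight) says "At least one of us is a knave" - this is TRUE because Alice is a knave.
- Alice (knave) says "Quinn and I are the same type" - this is FALSE (a lie) because Alice is a knave and Quinn is a knight.
- Quinn (knight) says "At least one of us is a knight" - this is TRUE because Noah and Quinn are knights.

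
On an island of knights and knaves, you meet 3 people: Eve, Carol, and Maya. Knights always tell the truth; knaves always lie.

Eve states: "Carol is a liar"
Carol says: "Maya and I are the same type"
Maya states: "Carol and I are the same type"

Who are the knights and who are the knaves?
Eve is a knave.
Carol is a knight.
Maya is a knight.

Verification:
- Eve (knave) says "Carol is a liar" - this is FALSE (a lie) because Carol is a knight.
- Carol (knight) says "Maya and I are the same type" - this is TRUE because Carol is a knight and Maya is a knight.
- Maya (knight) says "Carol and I are the same type" - this is TRUE because Maya is a knight and Carol is a knight.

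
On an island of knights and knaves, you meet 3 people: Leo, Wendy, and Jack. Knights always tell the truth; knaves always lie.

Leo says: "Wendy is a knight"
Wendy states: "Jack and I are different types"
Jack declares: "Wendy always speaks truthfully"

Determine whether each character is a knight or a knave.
Leo is a knave.
Wendy is a knave.
Jack is a knave.

Verification:
- Leo (knave) says "Wendy is a knight" - this is FALSE (a lie) because Wendy is a knave.
- Wendy (knave) says "Jack and I are different types" - this is FALSE (a lie) because Wendy is a knave and Jack is a knave.
- Jack (knave) says "Wendy always speaks truthfully" - this is FALSE (a lie) because Wendy is a knave.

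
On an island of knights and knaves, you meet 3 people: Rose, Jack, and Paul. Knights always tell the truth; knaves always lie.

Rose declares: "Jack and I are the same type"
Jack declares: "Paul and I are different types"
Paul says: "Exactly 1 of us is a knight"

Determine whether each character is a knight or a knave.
Rose is a knight.
Jack is a knight.
Paul is a knave.

Verification:
- Rose (knight) says "Jack and I are the same type" - this is TRUE because Rose is a knight and Jack is a knight.
- Jack (knight) says "Paul and I are different types" - this is TRUE because Jack is a knight and Paul is a knave.
- Paul (knave) says "Exactly 1 of us is a knight" - this is FALSE (a lie) because there are 2 knights.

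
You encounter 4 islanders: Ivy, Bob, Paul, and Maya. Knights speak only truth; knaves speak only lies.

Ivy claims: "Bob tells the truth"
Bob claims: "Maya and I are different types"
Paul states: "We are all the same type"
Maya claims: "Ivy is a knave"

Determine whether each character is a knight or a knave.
Ivy is a knight.
Bob is a knight.
Paul is a knave.
Maya is a knave.

Verification:
- Ivy (knight) says "Bob tells the truth" - this is TRUE because Bob is a knight.
- Bob (knight) says "Maya and I are different types" - this is TRUE because Bob is a knight and Maya is a knave.
- Paul (knave) says "We are all the same type" - this is FALSE (a lie) because Ivy and Bob are knights and Paul and Maya are knaves.
- Maya (knave) says "Ivy is a knave" - this is FALSE (a lie) because Ivy is a knight.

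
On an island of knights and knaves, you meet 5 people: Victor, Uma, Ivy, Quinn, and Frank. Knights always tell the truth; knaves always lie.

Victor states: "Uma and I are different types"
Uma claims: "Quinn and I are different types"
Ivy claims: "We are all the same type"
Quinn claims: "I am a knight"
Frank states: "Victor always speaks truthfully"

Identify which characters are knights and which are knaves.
Victor is a knight.
Uma is a knave.
Ivy is a knave.
Quinn is a knave.
Frank is a knight.

Verification:
- Victor (knight) says "Uma and I are different types" - this is TRUE because Victor is a knight and Uma is a knave.
- Uma (knave) says "Quinn and I are different types" - this is FALSE (a lie) because Uma is a knave and Quinn is a knave.
- Ivy (knave) says "We are all the same type" - this is FALSE (a lie) because Victor and Frank are knights and Uma, Ivy, and Quinn are knaves.
- Quinn (knave) says "I am a knight" - this is FALSE (a lie) because Quinn is a knave.
- Frank (knight) says "Victor always speaks truthfully" - this is TRUE because Victor is a knight.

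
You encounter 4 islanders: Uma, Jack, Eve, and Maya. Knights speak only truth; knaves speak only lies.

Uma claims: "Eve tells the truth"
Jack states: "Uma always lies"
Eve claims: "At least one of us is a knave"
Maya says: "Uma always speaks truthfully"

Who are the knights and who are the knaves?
Uma is a knight.
Jack is a knave.
Eve is a knight.
Maya is a knight.

Verification:
- Uma (knight) says "Eve tells the truth" - this is TRUE because Eve is a knight.
- Jack (knave) says "Uma always lies" - this is FALSE (a lie) because Uma is a knight.
- Eve (knight) says "At least one of us is a knave" - this is TRUE because Jack is a knave.
- Maya (knight) says "Uma always speaks truthfully" - this is TRUE because Uma is a knight.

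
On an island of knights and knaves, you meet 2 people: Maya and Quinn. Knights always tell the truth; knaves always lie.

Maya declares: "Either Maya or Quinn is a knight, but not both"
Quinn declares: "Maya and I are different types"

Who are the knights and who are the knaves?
Maya is a knave.
Quinn is a knave.

Verification:
- Maya (knave) says "Either Maya or Quinn is a knight, but not both" - this is FALSE (a lie) because Maya is a knave and Quinn is a knave.
- Quinn (knave) says "Maya and I are different types" - this is FALSE (a lie) because Quinn is a knave and Maya is a knave.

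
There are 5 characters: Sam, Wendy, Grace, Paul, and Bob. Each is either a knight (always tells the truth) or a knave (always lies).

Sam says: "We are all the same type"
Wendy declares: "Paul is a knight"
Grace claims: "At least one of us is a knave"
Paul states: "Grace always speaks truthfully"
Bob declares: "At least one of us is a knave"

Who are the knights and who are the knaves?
Sam is a knave.
Wendy is a knight.
Grace is a knight.
Paul is a knight.
Bob is a knight.

Verification:
- Sam (knave) says "We are all the same type" - this is FALSE (a lie) because Wendy, Grace, Paul, and Bob are knights and Sam is a knave.
- Wendy (knight) says "Paul is a knight" - this is TRUE because Paul is a knight.
- Grace (knight) says "At least one of us is a knave" - this is TRUE because Sam is a knave.
- Paul (knight) says "Grace always speaks truthfully" - this is TRUE because Grace is a knight.
- Bob (knight) says "At least one of us is a knave" - this is TRUE because Sam is a knave.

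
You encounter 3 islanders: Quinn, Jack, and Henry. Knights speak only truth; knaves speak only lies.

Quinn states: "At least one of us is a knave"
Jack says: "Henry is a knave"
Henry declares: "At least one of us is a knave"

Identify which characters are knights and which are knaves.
Quinn is a knight.
Jack is a knave.
Henry is a knight.

Verification:
- Quinn (knight) says "At least one of us is a knave" - this is TRUE because Jack is a knave.
- Jack (knave) says "Henry is a knave" - this is FALSE (a lie) because Henry is a knight.
- Henry (knight) says "At least one of us is a knave" - this is TRUE because Jack is a knave.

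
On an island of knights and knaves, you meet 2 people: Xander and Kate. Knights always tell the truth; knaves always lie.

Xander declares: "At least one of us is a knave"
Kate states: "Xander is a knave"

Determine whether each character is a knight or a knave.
Xander is a knight.
Kate is a knave.

Verification:
- Xander (knight) says "At least one of us is a knave" - this is TRUE because Kate is a knave.
- Kate (knave) says "Xander is a knave" - this is FALSE (a lie) because Xander is a knight.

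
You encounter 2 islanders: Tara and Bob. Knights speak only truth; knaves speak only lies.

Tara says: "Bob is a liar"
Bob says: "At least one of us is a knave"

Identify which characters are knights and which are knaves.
Tara is a knave.
Bob is a knight.

Verification:
- Tara (knave) says "Bob is a liar" - this is FALSE (a lie) because Bob is a knight.
- Bob (knight) says "At least one of us is a knave" - this is TRUE because Tara is a knave.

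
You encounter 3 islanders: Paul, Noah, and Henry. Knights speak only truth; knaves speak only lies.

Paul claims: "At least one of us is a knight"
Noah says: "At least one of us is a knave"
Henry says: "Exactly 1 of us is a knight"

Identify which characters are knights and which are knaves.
Paul is a knight.
Noah is a knight.
Henry is a knave.

Verification:
- Paul (knight) says "At least one of us is a knight" - this is TRUE because Paul and Noah are knights.
- Noah (knight) says "At least one of us is a knave" - this is TRUE because Henry is a knave.
- Henry (knave) says "Exactly 1 of us is a knight" - this is FALSE (a lie) because there are 2 knights.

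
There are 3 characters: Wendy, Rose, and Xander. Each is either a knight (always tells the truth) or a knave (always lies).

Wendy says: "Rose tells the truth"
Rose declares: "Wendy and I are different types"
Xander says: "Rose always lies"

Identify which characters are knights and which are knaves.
Wendy is a knave.
Rose is a knave.
Xander is a knight.

Verification:
- Wendy (knave) says "Rose tells the truth" - this is FALSE (a lie) because Rose is a knave.
- Rose (knave) says "Wendy and I are different types" - this is FALSE (a lie) because Rose is a knave and Wendy is a knave.
- Xander (knight) says "Rose always lies" - this is TRUE because Rose is a knave.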